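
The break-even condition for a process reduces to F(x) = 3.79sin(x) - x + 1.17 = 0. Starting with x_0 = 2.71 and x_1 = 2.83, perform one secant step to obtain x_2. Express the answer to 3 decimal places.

2.720

F(2.71) = 0.04542, F(2.83) = -0.49808
x_2 = 2.83000 − (-0.49808)·(2.83000 − 2.71000) / (-0.49808 − 0.04542) = 2.83000 − (-0.05977)/(-0.54351) = 2.72003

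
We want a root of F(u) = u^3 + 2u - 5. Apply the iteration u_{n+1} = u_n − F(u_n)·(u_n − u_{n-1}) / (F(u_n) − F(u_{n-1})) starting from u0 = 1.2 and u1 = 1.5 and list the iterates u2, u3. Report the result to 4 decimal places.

F(1.2) = -0.872000, F(1.5) = 1.375000
u2 = 1.500000 − 1.375000·(1.500000 − 1.200000) / (1.375000 − (-0.872000)) = 1.500000 − (0.412500)/(2.247000) = 1.316422
F(1.316422) = -0.085841
u3 = 1.316422 − (-0.085841)·(1.316422 − 1.500000) / (-0.085841 − 1.375000) = 1.316422 − (0.015759)/(-1.460841) = 1.327209

1.3164, 1.3272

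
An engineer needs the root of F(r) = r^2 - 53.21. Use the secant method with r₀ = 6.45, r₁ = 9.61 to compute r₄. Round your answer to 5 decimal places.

F(6.45) = -11.6075000, F(9.61) = 39.1421000
r₂ = 9.6100000 − 39.1421000·(9.6100000 − 6.4500000) / (39.1421000 − (-11.6075000)) = 9.6100000 − (123.6890360)/(50.7496000) = 7.1727584
F(7.1727584) = -1.7615368
r₃ = 7.1727584 − (-1.7615368)·(7.1727584 − 9.6100000) / (-1.7615368 − 39.1421000) = 7.1727584 − (4.2932909)/(-40.9036368) = 7.2777195
F(7.2777195) = -0.2447987
r₄ = 7.2777195 − (-0.2447987)·(7.2777195 − 7.1727584) / (-0.2447987 − (-1.7615368)) = 7.2777195 − (-0.0256943)/(1.5167381) = 7.2946600

7.29466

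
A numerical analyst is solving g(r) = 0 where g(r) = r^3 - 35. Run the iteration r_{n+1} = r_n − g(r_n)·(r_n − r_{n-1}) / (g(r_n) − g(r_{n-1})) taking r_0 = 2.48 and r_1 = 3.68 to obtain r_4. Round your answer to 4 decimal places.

3.2715

g(2.48) = -19.747008, g(3.68) = 14.836032
r_2 = 3.680000 − 14.836032·(3.680000 − 2.480000) / (14.836032 − (-19.747008)) = 3.680000 − (17.803238)/(34.583040) = 3.165203
g(3.165203) = -3.289376
r_3 = 3.165203 − (-3.289376)·(3.165203 − 3.680000) / (-3.289376 − 14.836032) = 3.165203 − (1.693360)/(-18.125408) = 3.258628
g(3.258628) = -0.397753
r_4 = 3.258628 − (-0.397753)·(3.258628 − 3.165203) / (-0.397753 − (-3.289376)) = 3.258628 − (-0.037160)/(2.891623) = 3.271479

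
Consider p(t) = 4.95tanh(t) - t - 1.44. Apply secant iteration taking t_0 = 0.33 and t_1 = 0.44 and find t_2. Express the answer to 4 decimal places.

p(0.33) = -0.193322, p(0.44) = 0.167540
t_2 = 0.440000 − 0.167540·(0.440000 − 0.330000) / (0.167540 − (-0.193322)) = 0.440000 − (0.018429)/(0.360862) = 0.388930

0.3889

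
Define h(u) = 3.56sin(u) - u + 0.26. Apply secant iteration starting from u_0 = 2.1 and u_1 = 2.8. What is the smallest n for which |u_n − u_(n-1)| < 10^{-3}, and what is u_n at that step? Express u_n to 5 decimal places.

h(2.1) = 1.2330253, h(2.8) = -1.3474422
u_2 = 2.8000000 − (-1.3474422)·(0.7000000)/(-2.5804675) = 2.4344811;  |Δ| = 0.3655189
h(2.4344811) = 0.1382391
u_3 = 2.4344811 − 0.1382391·(-0.3655189)/(1.4856813) = 2.4684918;  |Δ| = 0.0340107
h(2.4684918) = 0.0108603
u_4 = 2.4684918 − 0.0108603·(0.0340107)/(-0.1273789) = 2.4713915;  |Δ| = 0.0028997
h(2.4713915) = -0.0001203
u_5 = 2.4713915 − (-0.0001203)·(0.0028997)/(-0.0109806) = 2.4713598;  |Δ| = 0.0000318
|u_5 − u_4| = 0.0000318 < 10^{-3}

n = 5, u_n = 2.47136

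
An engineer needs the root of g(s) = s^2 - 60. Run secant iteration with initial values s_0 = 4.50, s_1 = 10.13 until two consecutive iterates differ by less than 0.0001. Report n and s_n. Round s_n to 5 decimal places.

g(4.50) = -39.7500000, g(10.13) = 42.6169000
s_2 = 10.1300000 − 42.6169000·(5.6300000)/(82.3669000) = 7.2170198;  |Δ| = 2.9129802
g(7.2170198) = -7.9146249
s_3 = 7.2170198 − (-7.9146249)·(-2.9129802)/(-50.5315249) = 7.6732725;  |Δ| = 0.4562527
g(7.6732725) = -1.1208886
s_4 = 7.6732725 − (-1.1208886)·(0.4562527)/(6.7937363) = 7.7485490;  |Δ| = 0.0752765
g(7.7485490) = 0.0400116
s_5 = 7.7485490 − 0.0400116·(0.0752765)/(1.1609002) = 7.7459545;  |Δ| = 0.0025945
g(7.7459545) = -0.0001886
s_6 = 7.7459545 − (-0.0001886)·(-0.0025945)/(-0.0402002) = 7.7459667;  |Δ| = 0.0000122
|s_6 − s_5| = 0.0000122 < 0.0001

n = 6, s_n = 7.74597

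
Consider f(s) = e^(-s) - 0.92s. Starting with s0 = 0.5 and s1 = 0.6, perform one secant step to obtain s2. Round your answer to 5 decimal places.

f(0.5) = 0.1465307, f(0.6) = -0.0031884
s2 = 0.6000000 − (-0.0031884)·(0.6000000 − 0.5000000) / (-0.0031884 − 0.1465307) = 0.6000000 − (-0.0003188)/(-0.1497190) = 0.5978704

0.59787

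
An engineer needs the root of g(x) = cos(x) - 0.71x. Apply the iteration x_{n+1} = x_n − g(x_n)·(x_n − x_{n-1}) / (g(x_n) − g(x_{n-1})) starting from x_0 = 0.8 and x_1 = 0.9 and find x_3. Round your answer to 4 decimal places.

0.8883

g(0.8) = 0.128707, g(0.9) = -0.017390
x_2 = 0.900000 − (-0.017390)·(0.900000 − 0.800000) / (-0.017390 − 0.128707) = 0.900000 − (-0.001739)/(-0.146097) = 0.888097
g(0.888097) = 0.000341
x_3 = 0.888097 − 0.000341·(0.888097 − 0.900000) / (0.000341 − (-0.017390)) = 0.888097 − (-0.000004)/(0.017731) = 0.888326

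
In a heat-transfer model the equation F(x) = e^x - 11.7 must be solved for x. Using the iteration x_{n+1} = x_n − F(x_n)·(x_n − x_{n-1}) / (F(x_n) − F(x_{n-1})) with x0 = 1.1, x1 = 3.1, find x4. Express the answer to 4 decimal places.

2.4940

F(1.1) = -8.695834, F(3.1) = 10.497951
x2 = 3.100000 − 10.497951·(3.100000 − 1.100000) / (10.497951 − (-8.695834)) = 3.100000 − (20.995903)/(19.193785) = 2.006109
F(2.006109) = -4.265664
x3 = 2.006109 − (-4.265664)·(2.006109 − 3.100000) / (-4.265664 − 10.497951) = 2.006109 − (4.666170)/(-14.763615) = 2.322168
F(2.322168) = -1.502240
x4 = 2.322168 − (-1.502240)·(2.322168 − 2.006109) / (-1.502240 − (-4.265664)) = 2.322168 − (-0.474796)/(2.763423) = 2.493983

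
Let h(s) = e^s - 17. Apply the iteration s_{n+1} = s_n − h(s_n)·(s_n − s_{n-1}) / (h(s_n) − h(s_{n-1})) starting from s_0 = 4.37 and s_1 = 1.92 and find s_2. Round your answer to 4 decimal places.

2.2653

h(4.37) = 62.043632, h(1.92) = -10.179042
s_2 = 1.920000 − (-10.179042)·(1.920000 − 4.370000) / (-10.179042 − 62.043632) = 1.920000 − (24.938652)/(-72.222673) = 2.265302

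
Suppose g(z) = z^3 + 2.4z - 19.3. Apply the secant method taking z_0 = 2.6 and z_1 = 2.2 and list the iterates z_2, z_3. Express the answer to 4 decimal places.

g(2.6) = 4.516000, g(2.2) = -3.372000
z_2 = 2.200000 − (-3.372000)·(2.200000 − 2.600000) / (-3.372000 − 4.516000) = 2.200000 − (1.348800)/(-7.888000) = 2.370994
g(2.370994) = -0.280806
z_3 = 2.370994 − (-0.280806)·(2.370994 − 2.200000) / (-0.280806 − (-3.372000)) = 2.370994 − (-0.048016)/(3.091194) = 2.386527

2.3710, 2.3865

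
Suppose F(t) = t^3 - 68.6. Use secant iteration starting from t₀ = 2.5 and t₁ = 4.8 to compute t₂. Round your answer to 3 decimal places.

F(2.5) = -52.97500, F(4.8) = 41.99200
t₂ = 4.80000 − 41.99200·(4.80000 − 2.50000) / (41.99200 − (-52.97500)) = 4.80000 − (96.58160)/(94.96700) = 3.78300

3.783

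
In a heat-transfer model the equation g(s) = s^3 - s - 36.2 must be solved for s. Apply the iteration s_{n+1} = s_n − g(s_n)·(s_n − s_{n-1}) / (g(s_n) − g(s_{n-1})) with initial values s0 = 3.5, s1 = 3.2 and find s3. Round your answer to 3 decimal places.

3.409

g(3.5) = 3.17500, g(3.2) = -6.63200
s2 = 3.20000 − (-6.63200)·(3.20000 − 3.50000) / (-6.63200 − 3.17500) = 3.20000 − (1.98960)/(-9.80700) = 3.40288
g(3.40288) = -0.19907
s3 = 3.40288 − (-0.19907)·(3.40288 − 3.20000) / (-0.19907 − (-6.63200)) = 3.40288 − (-0.04039)/(6.43293) = 3.40915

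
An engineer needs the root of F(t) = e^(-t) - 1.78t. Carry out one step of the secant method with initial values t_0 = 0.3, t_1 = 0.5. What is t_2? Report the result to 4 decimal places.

F(0.3) = 0.206818, F(0.5) = -0.283469
t_2 = 0.500000 − (-0.283469)·(0.500000 − 0.300000) / (-0.283469 − 0.206818) = 0.500000 − (-0.056694)/(-0.490288) = 0.384366

0.3844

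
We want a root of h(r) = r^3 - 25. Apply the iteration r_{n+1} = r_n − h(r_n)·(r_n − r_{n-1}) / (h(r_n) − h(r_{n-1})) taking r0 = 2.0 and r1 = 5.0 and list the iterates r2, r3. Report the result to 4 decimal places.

2.4359, 2.6805

h(2.0) = -17.000000, h(5.0) = 100.000000
r2 = 5.000000 − 100.000000·(5.000000 − 2.000000) / (100.000000 − (-17.000000)) = 5.000000 − (300.000000)/(117.000000) = 2.435897
h(2.435897) = -10.546368
r3 = 2.435897 − (-10.546368)·(2.435897 − 5.000000) / (-10.546368 − 100.000000) = 2.435897 − (27.041969)/(-110.546368) = 2.680518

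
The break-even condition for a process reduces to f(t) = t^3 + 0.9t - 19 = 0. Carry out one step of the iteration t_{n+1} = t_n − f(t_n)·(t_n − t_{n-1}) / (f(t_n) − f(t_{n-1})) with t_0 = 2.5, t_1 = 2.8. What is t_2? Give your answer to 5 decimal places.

2.55116

f(2.5) = -1.1250000, f(2.8) = 5.4720000
t_2 = 2.8000000 − 5.4720000·(2.8000000 − 2.5000000) / (5.4720000 − (-1.1250000)) = 2.8000000 − (1.6416000)/(6.5970000) = 2.5511596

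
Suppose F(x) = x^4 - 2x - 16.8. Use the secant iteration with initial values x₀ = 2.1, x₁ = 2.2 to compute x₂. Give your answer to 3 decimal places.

F(2.1) = -1.55190, F(2.2) = 2.22560
x₂ = 2.20000 − 2.22560·(2.20000 − 2.10000) / (2.22560 − (-1.55190)) = 2.20000 − (0.22256)/(3.77750) = 2.14108

2.141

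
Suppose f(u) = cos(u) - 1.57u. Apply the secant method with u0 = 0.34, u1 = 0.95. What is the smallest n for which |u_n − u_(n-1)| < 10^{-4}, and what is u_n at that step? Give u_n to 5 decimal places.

n = 5, u_n = 0.54475

f(0.34) = 0.4089547, f(0.95) = -0.9098169
u2 = 0.9500000 − (-0.9098169)·(0.6100000)/(-1.3187716) = 0.5291627;  |Δ| = 0.4208373
f(0.5291627) = 0.0324447
u3 = 0.5291627 − 0.0324447·(-0.4208373)/(0.9422616) = 0.5436533;  |Δ| = 0.0144906
f(0.5436533) = 0.0022891
u4 = 0.5436533 − 0.0022891·(0.0144906)/(-0.0301556) = 0.5447532;  |Δ| = 0.0011000
f(0.5447532) = -0.0000074
u5 = 0.5447532 − (-0.0000074)·(0.0011000)/(-0.0022964) = 0.5447497;  |Δ| = 0.0000035
|u5 − u4| = 0.0000035 < 10^{-4}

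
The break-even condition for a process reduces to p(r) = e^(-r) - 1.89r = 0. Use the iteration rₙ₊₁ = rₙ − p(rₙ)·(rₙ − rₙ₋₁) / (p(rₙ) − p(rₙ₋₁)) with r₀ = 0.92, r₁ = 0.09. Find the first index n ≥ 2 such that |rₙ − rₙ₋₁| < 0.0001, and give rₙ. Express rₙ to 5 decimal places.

n = 5, rₙ = 0.36668

p(0.92) = -1.3402810, p(0.09) = 0.7438312
r₂ = 0.0900000 − 0.7438312·(-0.8300000)/(2.0841121) = 0.3862316;  |Δ| = 0.2962316
p(0.3862316) = -0.0503646
r₃ = 0.3862316 − (-0.0503646)·(0.2962316)/(-0.7941958) = 0.3674458;  |Δ| = 0.0187858
p(0.3674458) = -0.0019717
r₄ = 0.3674458 − (-0.0019717)·(-0.0187858)/(0.0483929) = 0.3666804;  |Δ| = 0.0007654
p(0.3666804) = 0.0000052
r₅ = 0.3666804 − 0.0000052·(-0.0007654)/(0.0019769) = 0.3666824;  |Δ| = 0.0000020
|r₅ − r₄| = 0.0000020 < 0.0001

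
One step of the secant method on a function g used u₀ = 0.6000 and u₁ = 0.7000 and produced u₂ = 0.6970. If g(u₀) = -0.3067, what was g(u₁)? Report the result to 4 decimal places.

0.0095

The secant line through (0.6000, -0.3067) and (0.7000, g(u₁)) crosses zero at u₂ = 0.6970.
So (0.6000, -0.3067), (0.7000, g(u₁)), (0.6970, 0) are collinear:
g(u₁) = -0.3067 · (0.7000 − 0.6970) / (0.6000 − 0.6970) = -0.3067 · (0.003000)/(-0.097000) = 0.009486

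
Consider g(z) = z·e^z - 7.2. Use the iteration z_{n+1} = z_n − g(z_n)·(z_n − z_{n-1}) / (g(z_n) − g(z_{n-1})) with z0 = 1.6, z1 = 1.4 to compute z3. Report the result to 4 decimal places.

g(1.6) = 0.724852, g(1.4) = -1.522720
z2 = 1.400000 − (-1.522720)·(1.400000 − 1.600000) / (-1.522720 − 0.724852) = 1.400000 − (0.304544)/(-2.247572) = 1.535499
g(1.535499) = -0.069691
z3 = 1.535499 − (-0.069691)·(1.535499 − 1.400000) / (-0.069691 − (-1.522720)) = 1.535499 − (-0.009443)/(1.453029) = 1.541998

1.5420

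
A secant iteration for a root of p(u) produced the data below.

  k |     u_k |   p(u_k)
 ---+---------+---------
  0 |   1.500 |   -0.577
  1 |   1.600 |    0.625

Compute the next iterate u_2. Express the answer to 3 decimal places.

1.548

u_2 = 1.600 − 0.625·(1.600 − 1.500) / (0.625 − (-0.577))
   = 1.600 − (0.06250)/(1.20200) = 1.54800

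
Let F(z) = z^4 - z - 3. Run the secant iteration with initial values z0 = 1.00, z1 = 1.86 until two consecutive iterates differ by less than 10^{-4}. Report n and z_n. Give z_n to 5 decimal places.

n = 7, z_n = 1.45263

F(1.00) = -3.0000000, F(1.86) = 7.1088322
z2 = 1.8600000 − 7.1088322·(0.8600000)/(10.1088322) = 1.2552224;  |Δ| = 0.6047776
F(1.2552224) = -1.7727600
z3 = 1.2552224 − (-1.7727600)·(-0.6047776)/(-8.8815922) = 1.3759356;  |Δ| = 0.1207132
F(1.3759356) = -0.7917342
z4 = 1.3759356 − (-0.7917342)·(0.1207132)/(0.9810259) = 1.4733568;  |Δ| = 0.0974213
F(1.4733568) = 0.2389307
z5 = 1.4733568 − 0.2389307·(0.0974213)/(1.0306649) = 1.4507725;  |Δ| = 0.0225844
F(1.4507725) = -0.0208389
z6 = 1.4507725 − (-0.0208389)·(-0.0225844)/(-0.2597696) = 1.4525842;  |Δ| = 0.0018117
F(1.4525842) = -0.0004806
z7 = 1.4525842 − (-0.0004806)·(0.0018117)/(0.0203583) = 1.4526270;  |Δ| = 0.0000428
|z7 − z6| = 0.0000428 < 10^{-4}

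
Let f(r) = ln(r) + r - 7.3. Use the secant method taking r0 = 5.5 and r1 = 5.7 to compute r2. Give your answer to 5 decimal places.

f(5.5) = -0.0952519, f(5.7) = 0.1404662
r2 = 5.7000000 − 0.1404662·(5.7000000 − 5.5000000) / (0.1404662 − (-0.0952519)) = 5.7000000 − (0.0280932)/(0.2357181) = 5.5808185

5.58082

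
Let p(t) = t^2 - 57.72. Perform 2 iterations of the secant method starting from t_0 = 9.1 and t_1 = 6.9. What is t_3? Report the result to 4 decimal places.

p(9.1) = 25.090000, p(6.9) = -10.110000
t_2 = 6.900000 − (-10.110000)·(6.900000 − 9.100000) / (-10.110000 − 25.090000) = 6.900000 − (22.242000)/(-35.200000) = 7.531875
p(7.531875) = -0.990859
t_3 = 7.531875 − (-0.990859)·(7.531875 − 6.900000) / (-0.990859 − (-10.110000)) = 7.531875 − (-0.626099)/(9.119141) = 7.600533

7.6005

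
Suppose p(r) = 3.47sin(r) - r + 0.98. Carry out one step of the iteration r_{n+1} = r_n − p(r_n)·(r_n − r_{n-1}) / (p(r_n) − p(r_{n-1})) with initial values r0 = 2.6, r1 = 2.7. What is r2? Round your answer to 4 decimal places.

2.6416

p(2.6) = 0.168790, p(2.7) = -0.236992
r2 = 2.700000 − (-0.236992)·(2.700000 − 2.600000) / (-0.236992 − 0.168790) = 2.700000 − (-0.023699)/(-0.405782) = 2.641596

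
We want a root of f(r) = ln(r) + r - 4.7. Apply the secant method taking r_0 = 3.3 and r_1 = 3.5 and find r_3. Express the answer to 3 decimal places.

3.459

f(3.3) = -0.20608, f(3.5) = 0.05276
r_2 = 3.50000 − 0.05276·(3.50000 − 3.30000) / (0.05276 − (-0.20608)) = 3.50000 − (0.01055)/(0.25884) = 3.45923
f(3.45923) = 0.00028
r_3 = 3.45923 − 0.00028·(3.45923 − 3.50000) / (0.00028 − 0.05276) = 3.45923 − (-0.00001)/(-0.05249) = 3.45902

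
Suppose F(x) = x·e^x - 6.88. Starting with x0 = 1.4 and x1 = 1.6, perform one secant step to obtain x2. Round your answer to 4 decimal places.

1.5070

F(1.4) = -1.202720, F(1.6) = 1.044852
x2 = 1.600000 − 1.044852·(1.600000 − 1.400000) / (1.044852 − (-1.202720)) = 1.600000 − (0.208970)/(2.247572) = 1.507024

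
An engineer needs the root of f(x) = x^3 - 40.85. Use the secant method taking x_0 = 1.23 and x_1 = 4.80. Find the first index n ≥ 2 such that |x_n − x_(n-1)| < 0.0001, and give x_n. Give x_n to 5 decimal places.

f(1.23) = -38.9891330, f(4.80) = 69.7420000
x_2 = 4.8000000 − 69.7420000·(3.5700000)/(108.7311330) = 2.5101412;  |Δ| = 2.2898588
f(2.5101412) = -25.0340798
x_3 = 2.5101412 − (-25.0340798)·(-2.2898588)/(-94.7760798) = 3.1149827;  |Δ| = 0.6048415
f(3.1149827) = -10.6249569
x_4 = 3.1149827 − (-10.6249569)·(0.6048415)/(14.4091230) = 3.5609790;  |Δ| = 0.4459963
f(3.5609790) = 4.3052483
x_5 = 3.5609790 − 4.3052483·(0.4459963)/(14.9302051) = 3.4323723;  |Δ| = 0.1286067
f(3.4323723) = -0.4126063
x_6 = 3.4323723 − (-0.4126063)·(-0.1286067)/(-4.7178546) = 3.4436197;  |Δ| = 0.0112475
f(3.4436197) = -0.0137767
x_7 = 3.4436197 − (-0.0137767)·(0.0112475)/(0.3988295) = 3.4440083;  |Δ| = 0.0003885
f(3.4440083) = 0.0000467
x_8 = 3.4440083 − 0.0000467·(0.0003885)/(0.0138234) = 3.4440070;  |Δ| = 0.0000013
|x_8 − x_7| = 0.0000013 < 0.0001

n = 8, x_n = 3.44401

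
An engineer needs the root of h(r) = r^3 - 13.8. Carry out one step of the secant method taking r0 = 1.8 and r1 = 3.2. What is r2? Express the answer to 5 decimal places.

h(1.8) = -7.9680000, h(3.2) = 18.9680000
r2 = 3.2000000 − 18.9680000·(3.2000000 − 1.8000000) / (18.9680000 − (-7.9680000)) = 3.2000000 − (26.5552000)/(26.9360000) = 2.2141372

2.21414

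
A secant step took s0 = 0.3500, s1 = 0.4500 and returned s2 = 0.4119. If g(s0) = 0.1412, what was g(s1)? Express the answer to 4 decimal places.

-0.0869

The secant line through (0.3500, 0.1412) and (0.4500, g(s1)) crosses zero at s2 = 0.4119.
So (0.3500, 0.1412), (0.4500, g(s1)), (0.4119, 0) are collinear:
g(s1) = 0.1412 · (0.4500 − 0.4119) / (0.3500 − 0.4119) = 0.1412 · (0.038100)/(-0.061900) = -0.086910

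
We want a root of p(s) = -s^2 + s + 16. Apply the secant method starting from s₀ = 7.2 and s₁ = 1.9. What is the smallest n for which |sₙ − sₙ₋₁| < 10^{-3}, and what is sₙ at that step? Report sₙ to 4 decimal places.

n = 7, sₙ = 4.5311

p(7.2) = -28.640000, p(1.9) = 14.290000
s₂ = 1.900000 − 14.290000·(-5.300000)/(42.930000) = 3.664198;  |Δ| = 1.764198
p(3.664198) = 6.237854
s₃ = 3.664198 − 6.237854·(1.764198)/(-8.052146) = 5.030890;  |Δ| = 1.366692
p(5.030890) = -4.278963
s₄ = 5.030890 − (-4.278963)·(1.366692)/(-10.516817) = 4.474826;  |Δ| = 0.556064
p(4.474826) = 0.450761
s₅ = 4.474826 − 0.450761·(-0.556064)/(4.729725) = 4.527821;  |Δ| = 0.052995
p(4.527821) = 0.026660
s₆ = 4.527821 − 0.026660·(0.052995)/(-0.424101) = 4.531152;  |Δ| = 0.003331
p(4.531152) = -0.000188
s₇ = 4.531152 − (-0.000188)·(0.003331)/(-0.026848) = 4.531129;  |Δ| = 0.000023
|s₇ − s₆| = 0.000023 < 10^{-3}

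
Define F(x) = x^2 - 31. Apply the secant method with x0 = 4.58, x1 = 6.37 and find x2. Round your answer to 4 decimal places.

F(4.58) = -10.023600, F(6.37) = 9.576900
x2 = 6.370000 − 9.576900·(6.370000 − 4.580000) / (9.576900 − (-10.023600)) = 6.370000 − (17.142651)/(19.600500) = 5.495397

5.4954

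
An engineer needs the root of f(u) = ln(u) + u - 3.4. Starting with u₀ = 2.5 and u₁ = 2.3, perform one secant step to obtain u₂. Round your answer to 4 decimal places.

f(2.5) = 0.016291, f(2.3) = -0.267091
u₂ = 2.300000 − (-0.267091)·(2.300000 − 2.500000) / (-0.267091 − 0.016291) = 2.300000 − (0.053418)/(-0.283382) = 2.488503

2.4885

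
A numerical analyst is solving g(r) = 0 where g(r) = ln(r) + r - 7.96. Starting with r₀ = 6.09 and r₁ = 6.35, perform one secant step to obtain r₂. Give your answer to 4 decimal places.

g(6.09) = -0.063352, g(6.35) = 0.238455
r₂ = 6.350000 − 0.238455·(6.350000 − 6.090000) / (0.238455 − (-0.063352)) = 6.350000 − (0.061998)/(0.301807) = 6.144576

6.1446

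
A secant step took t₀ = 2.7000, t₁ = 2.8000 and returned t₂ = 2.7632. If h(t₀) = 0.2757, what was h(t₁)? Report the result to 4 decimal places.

-0.1605

The secant line through (2.7000, 0.2757) and (2.8000, h(t₁)) crosses zero at t₂ = 2.7632.
So (2.7000, 0.2757), (2.8000, h(t₁)), (2.7632, 0) are collinear:
h(t₁) = 0.2757 · (2.8000 − 2.7632) / (2.7000 − 2.7632) = 0.2757 · (0.036800)/(-0.063200) = -0.160534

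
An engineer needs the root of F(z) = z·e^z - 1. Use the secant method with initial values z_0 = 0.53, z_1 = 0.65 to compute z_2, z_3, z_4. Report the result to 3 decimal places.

F(0.53) = -0.09957, F(0.65) = 0.24510
z_2 = 0.65000 − 0.24510·(0.65000 − 0.53000) / (0.24510 − (-0.09957)) = 0.65000 − (0.02941)/(0.34467) = 0.56467
F(0.56467) = -0.00683
z_3 = 0.56467 − (-0.00683)·(0.56467 − 0.65000) / (-0.00683 − 0.24510) = 0.56467 − (0.00058)/(-0.25194) = 0.56698
F(0.56698) = -0.00045
z_4 = 0.56698 − (-0.00045)·(0.56698 − 0.56467) / (-0.00045 − (-0.00683)) = 0.56698 − (0.00000)/(0.00638) = 0.56714

0.565, 0.567, 0.567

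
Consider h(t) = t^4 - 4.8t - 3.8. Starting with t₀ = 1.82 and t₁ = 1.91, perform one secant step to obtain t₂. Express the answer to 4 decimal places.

1.8939

h(1.82) = -1.564006, h(1.91) = 0.340634
t₂ = 1.910000 − 0.340634·(1.910000 − 1.820000) / (0.340634 − (-1.564006)) = 1.910000 − (0.030657)/(1.904640) = 1.893904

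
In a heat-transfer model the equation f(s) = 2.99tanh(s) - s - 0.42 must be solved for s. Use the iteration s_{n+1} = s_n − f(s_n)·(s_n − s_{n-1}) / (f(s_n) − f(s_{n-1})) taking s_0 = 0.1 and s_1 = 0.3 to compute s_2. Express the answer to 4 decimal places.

f(0.1) = -0.221993, f(0.3) = 0.151025
s_2 = 0.300000 − 0.151025·(0.300000 − 0.100000) / (0.151025 − (-0.221993)) = 0.300000 − (0.030205)/(0.373017) = 0.219025

0.2190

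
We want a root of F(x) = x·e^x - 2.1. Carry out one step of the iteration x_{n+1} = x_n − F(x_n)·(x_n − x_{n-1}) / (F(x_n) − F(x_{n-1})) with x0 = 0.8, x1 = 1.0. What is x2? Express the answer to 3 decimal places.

F(0.8) = -0.31957, F(1.0) = 0.61828
x2 = 1.00000 − 0.61828·(1.00000 − 0.80000) / (0.61828 − (-0.31957)) = 1.00000 − (0.12366)/(0.93785) = 0.86815

0.868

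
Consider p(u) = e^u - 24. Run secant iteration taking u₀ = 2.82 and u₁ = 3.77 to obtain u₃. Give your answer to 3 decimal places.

3.151

p(2.82) = -7.22315, p(3.77) = 19.38006
u₂ = 3.77000 − 19.38006·(3.77000 − 2.82000) / (19.38006 − (-7.22315)) = 3.77000 − (18.41106)/(26.60321) = 3.07794
p(3.07794) = -2.28641
u₃ = 3.07794 − (-2.28641)·(3.07794 − 3.77000) / (-2.28641 − 19.38006) = 3.07794 − (1.58233)/(-21.66647) = 3.15097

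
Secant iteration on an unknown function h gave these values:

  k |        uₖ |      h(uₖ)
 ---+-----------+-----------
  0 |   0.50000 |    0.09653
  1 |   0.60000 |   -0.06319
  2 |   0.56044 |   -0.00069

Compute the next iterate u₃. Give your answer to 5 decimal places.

u₃ = 0.56044 − (-0.00069)·(0.56044 − 0.60000) / (-0.00069 − (-0.06319))
   = 0.56044 − (0.0000273)/(0.0625000) = 0.5600033

0.56000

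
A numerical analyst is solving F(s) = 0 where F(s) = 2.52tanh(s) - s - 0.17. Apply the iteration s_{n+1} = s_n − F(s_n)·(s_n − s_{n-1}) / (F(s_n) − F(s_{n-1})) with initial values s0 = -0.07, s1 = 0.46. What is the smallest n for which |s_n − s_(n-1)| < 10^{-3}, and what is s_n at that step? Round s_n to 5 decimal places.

F(-0.07) = -0.2761124, F(0.46) = 0.4538122
s2 = 0.4600000 − 0.4538122·(0.5300000)/(0.7299247) = 0.1304859;  |Δ| = 0.3295141
F(0.1304859) = 0.0264849
s3 = 0.1304859 − 0.0264849·(-0.3295141)/(-0.4273273) = 0.1100632;  |Δ| = 0.0204227
F(0.1100632) = -0.0038184
s4 = 0.1100632 − (-0.0038184)·(-0.0204227)/(-0.0303034) = 0.1126366;  |Δ| = 0.0025734
F(0.1126366) = 0.0000134
s5 = 0.1126366 − 0.0000134·(0.0025734)/(0.0038318) = 0.1126277;  |Δ| = 0.0000090
|s5 − s4| = 0.0000090 < 10^{-3}

n = 5, s_n = 0.11263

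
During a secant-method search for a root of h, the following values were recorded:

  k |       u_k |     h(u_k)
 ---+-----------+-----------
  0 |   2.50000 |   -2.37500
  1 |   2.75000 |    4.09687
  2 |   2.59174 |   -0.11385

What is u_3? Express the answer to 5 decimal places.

u_3 = 2.59174 − (-0.11385)·(2.59174 − 2.75000) / (-0.11385 − 4.09687)
   = 2.59174 − (0.0180179)/(-4.2107200) = 2.5960191

2.59602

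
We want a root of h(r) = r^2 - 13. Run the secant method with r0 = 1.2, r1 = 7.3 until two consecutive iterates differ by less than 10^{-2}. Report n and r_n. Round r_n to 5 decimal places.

h(1.2) = -11.5600000, h(7.3) = 40.2900000
r2 = 7.3000000 − 40.2900000·(6.1000000)/(51.8500000) = 2.5600000;  |Δ| = 4.7400000
h(2.5600000) = -6.4464000
r3 = 2.5600000 − (-6.4464000)·(-4.7400000)/(-46.7364000) = 3.2137931;  |Δ| = 0.6537931
h(3.2137931) = -2.6715339
r4 = 3.2137931 − (-2.6715339)·(0.6537931)/(3.7748661) = 3.6764931;  |Δ| = 0.4627000
h(3.6764931) = 0.5166013
r5 = 3.6764931 − 0.5166013·(0.4627000)/(3.1881352) = 3.6015178;  |Δ| = 0.0749753
h(3.6015178) = -0.0290698
r6 = 3.6015178 − (-0.0290698)·(-0.0749753)/(-0.5456711) = 3.6055120;  |Δ| = 0.0039942
|r6 − r5| = 0.0039942 < 10^{-2}

n = 6, r_n = 3.60551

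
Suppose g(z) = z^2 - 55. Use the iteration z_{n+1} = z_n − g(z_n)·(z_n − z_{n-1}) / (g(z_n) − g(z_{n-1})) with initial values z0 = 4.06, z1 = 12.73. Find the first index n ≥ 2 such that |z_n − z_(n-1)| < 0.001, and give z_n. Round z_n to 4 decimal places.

g(4.06) = -38.516400, g(12.73) = 107.052900
z2 = 12.730000 − 107.052900·(8.670000)/(145.569300) = 6.354008;  |Δ| = 6.375992
g(6.354008) = -14.626578
z3 = 6.354008 − (-14.626578)·(-6.375992)/(-121.679478) = 7.120439;  |Δ| = 0.766431
g(7.120439) = -4.299342
z4 = 7.120439 − (-4.299342)·(0.766431)/(10.327236) = 7.439513;  |Δ| = 0.319074
g(7.439513) = 0.346356
z5 = 7.439513 − 0.346356·(0.319074)/(4.645698) = 7.415725;  |Δ| = 0.023788
g(7.415725) = -0.007024
z6 = 7.415725 − (-0.007024)·(-0.023788)/(-0.353380) = 7.416198;  |Δ| = 0.000473
|z6 − z5| = 0.000473 < 0.001

n = 6, z_n = 7.4162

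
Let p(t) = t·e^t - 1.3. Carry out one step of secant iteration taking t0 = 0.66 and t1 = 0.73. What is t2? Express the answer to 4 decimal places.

0.6668

p(0.66) = -0.023037, p(0.73) = 0.214809
t2 = 0.730000 − 0.214809·(0.730000 − 0.660000) / (0.214809 − (-0.023037)) = 0.730000 − (0.015037)/(0.237846) = 0.666780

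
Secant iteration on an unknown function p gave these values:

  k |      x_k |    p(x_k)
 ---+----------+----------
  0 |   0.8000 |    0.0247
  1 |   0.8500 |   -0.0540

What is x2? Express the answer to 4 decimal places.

0.8157

x2 = 0.8500 − (-0.0540)·(0.8500 − 0.8000) / (-0.0540 − 0.0247)
   = 0.8500 − (-0.002700)/(-0.078700) = 0.815693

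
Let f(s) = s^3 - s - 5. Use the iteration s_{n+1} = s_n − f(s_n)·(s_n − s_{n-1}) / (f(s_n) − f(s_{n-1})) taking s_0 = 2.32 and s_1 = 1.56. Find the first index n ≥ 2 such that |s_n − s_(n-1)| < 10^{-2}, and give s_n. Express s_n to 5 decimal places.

n = 5, s_n = 1.90415

f(2.32) = 5.1671680, f(1.56) = -2.7635840
s_2 = 1.5600000 − (-2.7635840)·(-0.7600000)/(-7.9307520) = 1.8248329;  |Δ| = 0.2648329
f(1.8248329) = -0.7481120
s_3 = 1.8248329 − (-0.7481120)·(0.2648329)/(2.0154720) = 1.9231347;  |Δ| = 0.0983019
f(1.9231347) = 0.1894776
s_4 = 1.9231347 − 0.1894776·(0.0983019)/(0.9375896) = 1.9032689;  |Δ| = 0.0198658
f(1.9032689) = -0.0088057
s_5 = 1.9032689 − (-0.0088057)·(-0.0198658)/(-0.1982833) = 1.9041511;  |Δ| = 0.0008822
|s_5 − s_4| = 0.0008822 < 10^{-2}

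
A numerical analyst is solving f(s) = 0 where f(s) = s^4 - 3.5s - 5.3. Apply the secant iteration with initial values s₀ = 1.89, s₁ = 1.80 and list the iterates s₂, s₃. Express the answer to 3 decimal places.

f(1.89) = 0.84490, f(1.80) = -1.10240
s₂ = 1.80000 − (-1.10240)·(1.80000 − 1.89000) / (-1.10240 − 0.84490) = 1.80000 − (0.09922)/(-1.94730) = 1.85095
f(1.85095) = -0.04073
s₃ = 1.85095 − (-0.04073)·(1.85095 − 1.80000) / (-0.04073 − (-1.10240)) = 1.85095 − (-0.00208)/(1.06167) = 1.85291

1.851, 1.853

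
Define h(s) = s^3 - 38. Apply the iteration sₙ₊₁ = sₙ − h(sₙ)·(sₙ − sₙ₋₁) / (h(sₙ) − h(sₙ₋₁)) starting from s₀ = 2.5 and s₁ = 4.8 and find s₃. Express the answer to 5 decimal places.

h(2.5) = -22.3750000, h(4.8) = 72.5920000
s₂ = 4.8000000 − 72.5920000·(4.8000000 − 2.5000000) / (72.5920000 − (-22.3750000)) = 4.8000000 − (166.9616000)/(94.9670000) = 3.0418988
h(3.0418988) = -9.8528602
s₃ = 3.0418988 − (-9.8528602)·(3.0418988 − 4.8000000) / (-9.8528602 − 72.5920000) = 3.0418988 − (17.3223258)/(-82.4448602) = 3.2520068

3.25201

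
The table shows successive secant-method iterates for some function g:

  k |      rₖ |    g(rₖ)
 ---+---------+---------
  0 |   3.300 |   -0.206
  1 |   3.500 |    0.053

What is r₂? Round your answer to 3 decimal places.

3.459

r₂ = 3.500 − 0.053·(3.500 − 3.300) / (0.053 − (-0.206))
   = 3.500 − (0.01060)/(0.25900) = 3.45907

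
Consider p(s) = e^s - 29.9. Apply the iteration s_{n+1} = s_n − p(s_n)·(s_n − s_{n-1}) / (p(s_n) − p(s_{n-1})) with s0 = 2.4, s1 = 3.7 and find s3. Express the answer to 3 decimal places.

p(2.4) = -18.87682, p(3.7) = 10.54730
s2 = 3.70000 − 10.54730·(3.70000 − 2.40000) / (10.54730 − (-18.87682)) = 3.70000 − (13.71150)/(29.42413) = 3.23401
p(3.23401) = -4.51889
s3 = 3.23401 − (-4.51889)·(3.23401 − 3.70000) / (-4.51889 − 10.54730) = 3.23401 − (2.10578)/(-15.06620) = 3.37377

3.374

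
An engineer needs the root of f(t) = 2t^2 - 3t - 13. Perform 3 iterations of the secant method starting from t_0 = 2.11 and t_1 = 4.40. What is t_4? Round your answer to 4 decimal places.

3.4097

f(2.11) = -10.425800, f(4.40) = 12.520000
t_2 = 4.400000 − 12.520000·(4.400000 − 2.110000) / (12.520000 − (-10.425800)) = 4.400000 − (28.670800)/(22.945800) = 3.150499
f(3.150499) = -2.600209
t_3 = 3.150499 − (-2.600209)·(3.150499 − 4.400000) / (-2.600209 − 12.520000) = 3.150499 − (3.248964)/(-15.120209) = 3.365375
f(3.365375) = -0.444631
t_4 = 3.365375 − (-0.444631)·(3.365375 − 3.150499) / (-0.444631 − (-2.600209)) = 3.365375 − (-0.095540)/(2.155578) = 3.409697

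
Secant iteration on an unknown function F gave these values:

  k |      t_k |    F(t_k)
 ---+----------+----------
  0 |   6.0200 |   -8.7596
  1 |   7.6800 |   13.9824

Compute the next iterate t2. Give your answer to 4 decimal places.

t2 = 7.6800 − 13.9824·(7.6800 − 6.0200) / (13.9824 − (-8.7596))
   = 7.6800 − (23.210784)/(22.742000) = 6.659387

6.6594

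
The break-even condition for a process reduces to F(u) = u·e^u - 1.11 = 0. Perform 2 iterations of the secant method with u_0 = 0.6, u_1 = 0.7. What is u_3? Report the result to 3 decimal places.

0.606

F(0.6) = -0.01673, F(0.7) = 0.29963
u_2 = 0.70000 − 0.29963·(0.70000 − 0.60000) / (0.29963 − (-0.01673)) = 0.70000 − (0.02996)/(0.31636) = 0.60529
F(0.60529) = -0.00125
u_3 = 0.60529 − (-0.00125)·(0.60529 − 0.70000) / (-0.00125 − 0.29963) = 0.60529 − (0.00012)/(-0.30087) = 0.60568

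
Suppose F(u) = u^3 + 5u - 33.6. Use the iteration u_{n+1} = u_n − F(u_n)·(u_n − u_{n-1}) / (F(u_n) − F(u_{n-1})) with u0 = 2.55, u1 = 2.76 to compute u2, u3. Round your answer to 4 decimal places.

2.7132, 2.7154

F(2.55) = -4.268625, F(2.76) = 1.224576
u2 = 2.760000 − 1.224576·(2.760000 − 2.550000) / (1.224576 − (-4.268625)) = 2.760000 − (0.257161)/(5.493201) = 2.713186
F(2.713186) = -0.061293
u3 = 2.713186 − (-0.061293)·(2.713186 − 2.760000) / (-0.061293 − 1.224576) = 2.713186 − (0.002869)/(-1.285869) = 2.715417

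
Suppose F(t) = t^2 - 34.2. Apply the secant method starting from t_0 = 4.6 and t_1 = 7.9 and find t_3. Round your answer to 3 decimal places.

5.817

F(4.6) = -13.04000, F(7.9) = 28.21000
t_2 = 7.90000 − 28.21000·(7.90000 − 4.60000) / (28.21000 − (-13.04000)) = 7.90000 − (93.09300)/(41.25000) = 5.64320
F(5.64320) = -2.35429
t_3 = 5.64320 − (-2.35429)·(5.64320 − 7.90000) / (-2.35429 − 28.21000) = 5.64320 − (5.31317)/(-30.56429) = 5.81704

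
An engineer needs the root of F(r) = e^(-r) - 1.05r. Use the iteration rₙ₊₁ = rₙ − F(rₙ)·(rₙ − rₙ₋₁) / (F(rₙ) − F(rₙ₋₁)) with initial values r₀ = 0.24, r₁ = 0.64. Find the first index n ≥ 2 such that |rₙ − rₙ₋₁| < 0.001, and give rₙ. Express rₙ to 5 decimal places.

F(0.24) = 0.5346279, F(0.64) = -0.1447076
r₂ = 0.6400000 − (-0.1447076)·(0.4000000)/(-0.6793354) = 0.5547946;  |Δ| = 0.0852054
F(0.5547946) = -0.0083442
r₃ = 0.5547946 − (-0.0083442)·(-0.0852054)/(0.1363634) = 0.5495808;  |Δ| = 0.0052138
F(0.5495808) = 0.0001318
r₄ = 0.5495808 − 0.0001318·(-0.0052138)/(0.0084760) = 0.5496619;  |Δ| = 0.0000811
|r₄ − r₃| = 0.0000811 < 0.001

n = 4, rₙ = 0.54966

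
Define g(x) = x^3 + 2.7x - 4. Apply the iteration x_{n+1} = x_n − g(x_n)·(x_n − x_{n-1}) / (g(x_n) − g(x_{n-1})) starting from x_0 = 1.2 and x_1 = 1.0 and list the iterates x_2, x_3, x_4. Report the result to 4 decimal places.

g(1.2) = 0.968000, g(1.0) = -0.300000
x_2 = 1.000000 − (-0.300000)·(1.000000 − 1.200000) / (-0.300000 − 0.968000) = 1.000000 − (0.060000)/(-1.268000) = 1.047319
g(1.047319) = -0.023461
x_3 = 1.047319 − (-0.023461)·(1.047319 − 1.000000) / (-0.023461 − (-0.300000)) = 1.047319 − (-0.001110)/(0.276539) = 1.051333
g(1.051333) = 0.000639
x_4 = 1.051333 − 0.000639·(1.051333 − 1.047319) / (0.000639 − (-0.023461)) = 1.051333 − (0.000003)/(0.024099) = 1.051227

1.0473, 1.0513, 1.0512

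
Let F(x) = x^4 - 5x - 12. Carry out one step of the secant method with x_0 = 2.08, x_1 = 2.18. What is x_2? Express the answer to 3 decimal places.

F(2.08) = -3.68226, F(2.18) = -0.31469
x_2 = 2.18000 − (-0.31469)·(2.18000 − 2.08000) / (-0.31469 − (-3.68226)) = 2.18000 − (-0.03147)/(3.36757) = 2.18934

2.189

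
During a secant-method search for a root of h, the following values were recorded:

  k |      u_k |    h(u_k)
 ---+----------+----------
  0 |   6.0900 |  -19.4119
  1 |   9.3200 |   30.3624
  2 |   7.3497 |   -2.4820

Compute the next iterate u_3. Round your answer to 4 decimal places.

u_3 = 7.3497 − (-2.4820)·(7.3497 − 9.3200) / (-2.4820 − 30.3624)
   = 7.3497 − (4.890285)/(-32.844400) = 7.498592

7.4986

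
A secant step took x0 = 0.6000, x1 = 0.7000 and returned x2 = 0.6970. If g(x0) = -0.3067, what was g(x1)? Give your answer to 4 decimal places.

The secant line through (0.6000, -0.3067) and (0.7000, g(x1)) crosses zero at x2 = 0.6970.
So (0.6000, -0.3067), (0.7000, g(x1)), (0.6970, 0) are collinear:
g(x1) = -0.3067 · (0.7000 − 0.6970) / (0.6000 − 0.6970) = -0.3067 · (0.003000)/(-0.097000) = 0.009486

0.0095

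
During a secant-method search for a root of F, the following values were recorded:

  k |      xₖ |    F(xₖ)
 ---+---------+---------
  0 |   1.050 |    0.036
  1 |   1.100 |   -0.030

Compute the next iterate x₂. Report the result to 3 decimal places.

x₂ = 1.100 − (-0.030)·(1.100 − 1.050) / (-0.030 − 0.036)
   = 1.100 − (-0.00150)/(-0.06600) = 1.07727

1.077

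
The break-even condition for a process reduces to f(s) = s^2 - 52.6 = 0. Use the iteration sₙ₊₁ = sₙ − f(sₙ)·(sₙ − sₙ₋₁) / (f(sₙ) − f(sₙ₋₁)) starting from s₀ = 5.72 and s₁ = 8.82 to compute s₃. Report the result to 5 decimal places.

7.23631

f(5.72) = -19.8816000, f(8.82) = 25.1924000
s₂ = 8.8200000 − 25.1924000·(8.8200000 − 5.7200000) / (25.1924000 − (-19.8816000)) = 8.8200000 − (78.0964400)/(45.0740000) = 7.0873728
f(7.0873728) = -2.3691473
s₃ = 7.0873728 − (-2.3691473)·(7.0873728 − 8.8200000) / (-2.3691473 − 25.1924000) = 7.0873728 − (4.1048491)/(-27.5615473) = 7.2363067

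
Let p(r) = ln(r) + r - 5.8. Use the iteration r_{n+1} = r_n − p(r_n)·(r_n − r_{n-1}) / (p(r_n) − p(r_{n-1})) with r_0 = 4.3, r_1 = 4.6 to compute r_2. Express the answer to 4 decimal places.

p(4.3) = -0.041385, p(4.6) = 0.326056
r_2 = 4.600000 − 0.326056·(4.600000 − 4.300000) / (0.326056 − (-0.041385)) = 4.600000 − (0.097817)/(0.367441) = 4.333789

4.3338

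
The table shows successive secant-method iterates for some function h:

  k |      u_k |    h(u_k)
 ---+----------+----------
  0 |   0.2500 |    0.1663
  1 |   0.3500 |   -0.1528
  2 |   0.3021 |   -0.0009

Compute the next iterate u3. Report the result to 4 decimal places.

u3 = 0.3021 − (-0.0009)·(0.3021 − 0.3500) / (-0.0009 − (-0.1528))
   = 0.3021 − (0.000043)/(0.151900) = 0.301816

0.3018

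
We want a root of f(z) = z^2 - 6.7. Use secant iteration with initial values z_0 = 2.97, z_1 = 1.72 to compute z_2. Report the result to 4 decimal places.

2.5178

f(2.97) = 2.120900, f(1.72) = -3.741600
z_2 = 1.720000 − (-3.741600)·(1.720000 − 2.970000) / (-3.741600 − 2.120900) = 1.720000 − (4.677000)/(-5.862500) = 2.517783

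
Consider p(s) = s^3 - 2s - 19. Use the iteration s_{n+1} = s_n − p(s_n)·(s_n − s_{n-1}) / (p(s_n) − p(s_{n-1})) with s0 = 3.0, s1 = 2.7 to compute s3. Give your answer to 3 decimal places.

p(3.0) = 2.00000, p(2.7) = -4.71700
s2 = 2.70000 − (-4.71700)·(2.70000 − 3.00000) / (-4.71700 − 2.00000) = 2.70000 − (1.41510)/(-6.71700) = 2.91067
p(2.91067) = -0.16204
s3 = 2.91067 − (-0.16204)·(2.91067 − 2.70000) / (-0.16204 − (-4.71700)) = 2.91067 − (-0.03414)/(4.55496) = 2.91817

2.918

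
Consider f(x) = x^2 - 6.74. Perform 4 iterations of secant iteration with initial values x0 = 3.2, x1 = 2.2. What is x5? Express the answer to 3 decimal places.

2.596

f(3.2) = 3.50000, f(2.2) = -1.90000
x2 = 2.20000 − (-1.90000)·(2.20000 − 3.20000) / (-1.90000 − 3.50000) = 2.20000 − (1.90000)/(-5.40000) = 2.55185
f(2.55185) = -0.22805
x3 = 2.55185 − (-0.22805)·(2.55185 − 2.20000) / (-0.22805 − (-1.90000)) = 2.55185 − (-0.08024)/(1.67195) = 2.59984
f(2.59984) = 0.01919
x4 = 2.59984 − 0.01919·(2.59984 − 2.55185) / (0.01919 − (-0.22805)) = 2.59984 − (0.00092)/(0.24724) = 2.59612
f(2.59612) = -0.00016
x5 = 2.59612 − (-0.00016)·(2.59612 − 2.59984) / (-0.00016 − 0.01919) = 2.59612 − (0.00000)/(-0.01935) = 2.59615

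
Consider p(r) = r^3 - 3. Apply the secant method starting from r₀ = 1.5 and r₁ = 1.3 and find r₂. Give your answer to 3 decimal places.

1.436

p(1.5) = 0.37500, p(1.3) = -0.80300
r₂ = 1.30000 − (-0.80300)·(1.30000 − 1.50000) / (-0.80300 − 0.37500) = 1.30000 − (0.16060)/(-1.17800) = 1.43633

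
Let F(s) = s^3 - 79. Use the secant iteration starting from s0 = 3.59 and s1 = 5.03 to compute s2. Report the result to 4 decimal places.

F(3.59) = -32.731721, F(5.03) = 48.263527
s2 = 5.030000 − 48.263527·(5.030000 − 3.590000) / (48.263527 − (-32.731721)) = 5.030000 − (69.499479)/(80.995248) = 4.171931

4.1719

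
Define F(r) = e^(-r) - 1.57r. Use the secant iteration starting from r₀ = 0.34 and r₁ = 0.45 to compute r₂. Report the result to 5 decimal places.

0.41931

F(0.34) = 0.1779703, F(0.45) = -0.0688718
r₂ = 0.4500000 − (-0.0688718)·(0.4500000 − 0.3400000) / (-0.0688718 − 0.1779703) = 0.4500000 − (-0.0075759)/(-0.2468422) = 0.4193087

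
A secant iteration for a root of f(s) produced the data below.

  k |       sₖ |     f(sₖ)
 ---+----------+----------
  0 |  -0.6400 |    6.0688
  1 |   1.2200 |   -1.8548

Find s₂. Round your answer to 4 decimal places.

s₂ = 1.2200 − (-1.8548)·(1.2200 − (-0.6400)) / (-1.8548 − 6.0688)
   = 1.2200 − (-3.449928)/(-7.923600) = 0.784601

0.7846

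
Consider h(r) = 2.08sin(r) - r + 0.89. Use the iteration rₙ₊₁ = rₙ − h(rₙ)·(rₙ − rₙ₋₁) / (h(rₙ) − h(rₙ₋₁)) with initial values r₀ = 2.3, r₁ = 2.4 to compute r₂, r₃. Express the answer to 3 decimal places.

h(2.3) = 0.14107, h(2.4) = -0.10504
r₂ = 2.40000 − (-0.10504)·(2.40000 − 2.30000) / (-0.10504 − 0.14107) = 2.40000 − (-0.01050)/(-0.24610) = 2.35732
h(2.35732) = 0.00181
r₃ = 2.35732 − 0.00181·(2.35732 − 2.40000) / (0.00181 − (-0.10504)) = 2.35732 − (-0.00008)/(0.10684) = 2.35804

2.357, 2.358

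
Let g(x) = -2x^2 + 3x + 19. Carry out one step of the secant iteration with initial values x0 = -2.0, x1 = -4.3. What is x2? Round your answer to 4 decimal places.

-2.3205

g(-2.0) = 5.000000, g(-4.3) = -30.880000
x2 = -4.300000 − (-30.880000)·(-4.300000 − (-2.000000)) / (-30.880000 − 5.000000) = -4.300000 − (71.024000)/(-35.880000) = -2.320513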